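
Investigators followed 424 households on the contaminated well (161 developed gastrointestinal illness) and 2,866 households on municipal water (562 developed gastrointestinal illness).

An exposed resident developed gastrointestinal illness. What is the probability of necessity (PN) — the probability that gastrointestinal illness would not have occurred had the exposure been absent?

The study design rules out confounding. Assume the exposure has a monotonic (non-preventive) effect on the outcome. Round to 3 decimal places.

p₁ = P(outcome | exposed) = 161/424 = 0.37972
p₀ = P(outcome | unexposed) = 562/2866 = 0.19609
Under exogeneity and monotonicity, PN = (p₁ − p₀) / p₁.
PN = (0.37972 − 0.19609) / 0.37972 = 0.18362 / 0.37972 ≈ 0.4836

PN ≈ 0.484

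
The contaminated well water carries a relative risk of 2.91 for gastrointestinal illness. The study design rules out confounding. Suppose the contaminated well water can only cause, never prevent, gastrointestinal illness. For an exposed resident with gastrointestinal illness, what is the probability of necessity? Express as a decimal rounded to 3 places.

Under exogeneity and monotonicity, PN = (RR − 1) / RR = 1 − 1/RR.
PN = (2.91 − 1) / 2.91 = 1.91 / 2.91 ≈ 0.6564

PN ≈ 0.656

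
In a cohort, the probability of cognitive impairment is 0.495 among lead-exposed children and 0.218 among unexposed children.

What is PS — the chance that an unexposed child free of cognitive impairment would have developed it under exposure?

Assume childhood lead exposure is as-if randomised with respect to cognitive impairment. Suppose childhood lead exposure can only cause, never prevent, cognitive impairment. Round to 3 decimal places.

PS ≈ 0.354

Let p₁ = 0.495, p₀ = 0.218.
Under exogeneity and monotonicity, PS = (p₁ − p₀) / (1 − p₀).
PS = (0.495 − 0.218) / (1 − 0.218) = 0.277 / 0.782 ≈ 0.3542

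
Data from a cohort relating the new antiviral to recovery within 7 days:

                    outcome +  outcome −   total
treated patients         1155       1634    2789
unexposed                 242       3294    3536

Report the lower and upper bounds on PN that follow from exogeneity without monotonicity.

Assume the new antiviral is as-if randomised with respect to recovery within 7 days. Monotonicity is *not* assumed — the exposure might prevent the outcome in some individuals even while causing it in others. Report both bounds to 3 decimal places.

0.835 ≤ PN ≤ 1.000

p₁ = P(outcome | exposed) = 1155/2789 = 0.41413
p₀ = P(outcome | unexposed) = 242/3536 = 0.068439
Under exogeneity alone the bounds on PN are max{0,(p₁−p₀)/p₁} ≤ PN ≤ min{1,(1−p₀)/p₁}.
  lower = (p₁ − p₀)/p₁ = 0.34569 / 0.41413 ≈ 0.8347
  upper = min{1, (1 − p₀)/p₁} = 0.93156 / 0.41413 ≈ 2.2495 → capped at 1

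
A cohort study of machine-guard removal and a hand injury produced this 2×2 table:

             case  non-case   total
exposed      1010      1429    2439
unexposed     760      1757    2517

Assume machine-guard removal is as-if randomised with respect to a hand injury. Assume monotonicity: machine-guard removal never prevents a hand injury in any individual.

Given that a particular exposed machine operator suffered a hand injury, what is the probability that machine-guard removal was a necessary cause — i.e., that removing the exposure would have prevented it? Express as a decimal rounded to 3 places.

p₁ = P(outcome | exposed) = 1010/2439 = 0.4141
p₀ = P(outcome | unexposed) = 760/2517 = 0.30195
Under exogeneity and monotonicity, PN = (p₁ − p₀) / p₁.
PN = (0.4141 − 0.30195) / 0.4141 = 0.11216 / 0.4141 ≈ 0.2708

PN ≈ 0.271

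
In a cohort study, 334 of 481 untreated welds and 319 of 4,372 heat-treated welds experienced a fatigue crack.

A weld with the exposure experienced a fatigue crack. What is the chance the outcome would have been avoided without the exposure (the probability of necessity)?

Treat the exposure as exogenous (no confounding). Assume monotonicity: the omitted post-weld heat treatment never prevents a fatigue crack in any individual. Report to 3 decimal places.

PN ≈ 0.895

p₁ = P(outcome | exposed) = 334/481 = 0.69439
p₀ = P(outcome | unexposed) = 319/4372 = 0.072964
Under exogeneity and monotonicity, PN = (p₁ − p₀) / p₁.
PN = (0.69439 − 0.072964) / 0.69439 = 0.62142 / 0.69439 ≈ 0.8949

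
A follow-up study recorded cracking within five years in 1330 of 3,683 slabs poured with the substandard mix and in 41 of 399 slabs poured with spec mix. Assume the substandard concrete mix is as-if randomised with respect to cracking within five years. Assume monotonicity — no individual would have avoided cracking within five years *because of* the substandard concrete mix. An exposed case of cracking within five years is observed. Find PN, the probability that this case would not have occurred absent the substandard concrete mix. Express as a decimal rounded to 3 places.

PN ≈ 0.715

p₁ = P(outcome | exposed) = 1330/3683 = 0.36112
p₀ = P(outcome | unexposed) = 41/399 = 0.10276
Under exogeneity and monotonicity, PN = (p₁ − p₀) / p₁.
PN = (0.36112 − 0.10276) / 0.36112 = 0.25836 / 0.36112 ≈ 0.7154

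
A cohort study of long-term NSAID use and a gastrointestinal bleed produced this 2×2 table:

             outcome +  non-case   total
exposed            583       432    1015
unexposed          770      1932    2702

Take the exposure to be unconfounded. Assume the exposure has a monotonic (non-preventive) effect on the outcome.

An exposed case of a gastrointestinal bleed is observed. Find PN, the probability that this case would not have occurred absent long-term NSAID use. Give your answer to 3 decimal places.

p₁ = P(outcome | exposed) = 583/1015 = 0.57438
p₀ = P(outcome | unexposed) = 770/2702 = 0.28497
Under exogeneity and monotonicity, PN = (p₁ − p₀)/p₁.
PN = (0.57438 − 0.28497) / 0.57438 ≈ 0.5039

PN ≈ 0.504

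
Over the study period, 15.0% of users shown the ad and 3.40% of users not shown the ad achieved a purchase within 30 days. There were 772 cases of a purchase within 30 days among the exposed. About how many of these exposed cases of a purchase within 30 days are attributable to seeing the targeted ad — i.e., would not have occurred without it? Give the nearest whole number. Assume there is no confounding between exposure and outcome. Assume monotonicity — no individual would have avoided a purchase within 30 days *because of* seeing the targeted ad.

p₁ = 0.15, p₀ = 0.034.
PN = (p₁ − p₀)/p₁ = (0.15 − 0.034) / 0.15 ≈ 0.77333.
Attributable cases ≈ PN × (exposed cases) = 0.77333 × 772 ≈ 597.01.

about 597 cases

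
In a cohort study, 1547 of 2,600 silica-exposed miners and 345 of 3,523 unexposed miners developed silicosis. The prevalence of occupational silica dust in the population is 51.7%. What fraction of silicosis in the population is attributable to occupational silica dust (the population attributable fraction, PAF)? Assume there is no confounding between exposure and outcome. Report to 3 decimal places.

PAF ≈ 0.724

p₁ = P(outcome | exposed) = 1547/2600 = 0.595
p₀ = P(outcome | unexposed) = 345/3523 = 0.097928
Overall risk P(Y=1) = π·p₁ + (1−π)·p₀ = 0.517×0.595 + 0.483×0.097928 = 0.35491.
Under exogeneity, PAF = [P(Y=1) − p₀] / P(Y=1).
PAF = (0.35491 − 0.097928) / 0.35491 ≈ 0.7241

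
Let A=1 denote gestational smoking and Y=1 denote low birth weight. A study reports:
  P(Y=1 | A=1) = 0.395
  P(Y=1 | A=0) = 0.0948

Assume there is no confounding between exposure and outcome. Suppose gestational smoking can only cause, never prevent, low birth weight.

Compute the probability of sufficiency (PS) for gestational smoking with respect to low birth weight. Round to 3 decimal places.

PS ≈ 0.332

Let p₁ = 0.395, p₀ = 0.0948.
Under exogeneity and monotonicity, PS = (p₁ − p₀) / (1 − p₀).
PS = (0.395 − 0.0948) / (1 − 0.0948) = 0.3002 / 0.9052 ≈ 0.3316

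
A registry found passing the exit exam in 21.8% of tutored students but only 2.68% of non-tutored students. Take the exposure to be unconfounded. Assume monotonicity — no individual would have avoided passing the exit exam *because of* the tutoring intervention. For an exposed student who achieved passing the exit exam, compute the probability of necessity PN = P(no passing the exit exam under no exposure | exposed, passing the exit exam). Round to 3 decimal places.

p₁ = 0.218, p₀ = 0.0268.
Under exogeneity and monotonicity, PN = (p₁ − p₀) / p₁.
PN = (0.218 − 0.0268) / 0.218 = 0.1912 / 0.218 ≈ 0.8771

PN ≈ 0.877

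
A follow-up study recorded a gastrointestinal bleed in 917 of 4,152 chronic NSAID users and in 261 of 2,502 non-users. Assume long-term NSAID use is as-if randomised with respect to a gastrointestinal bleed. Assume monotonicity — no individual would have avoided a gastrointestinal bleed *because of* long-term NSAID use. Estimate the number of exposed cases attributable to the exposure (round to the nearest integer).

p₁ = P(outcome | exposed) = 917/4152 = 0.22086
p₀ = P(outcome | unexposed) = 261/2502 = 0.10432
PN = (p₁ − p₀)/p₁ = (0.22086 − 0.10432) / 0.22086 ≈ 0.52767.
Attributable cases ≈ PN × (exposed cases) = 0.52767 × 917 ≈ 483.88.

about 484 cases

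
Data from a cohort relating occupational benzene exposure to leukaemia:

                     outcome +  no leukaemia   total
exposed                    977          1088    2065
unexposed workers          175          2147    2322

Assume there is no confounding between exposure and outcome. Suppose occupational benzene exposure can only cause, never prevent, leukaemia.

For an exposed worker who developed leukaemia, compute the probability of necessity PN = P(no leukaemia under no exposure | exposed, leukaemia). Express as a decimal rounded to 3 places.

PN ≈ 0.841

p₁ = P(outcome | exposed) = 977/2065 = 0.47312
p₀ = P(outcome | unexposed) = 175/2322 = 0.075366
Under exogeneity and monotonicity, PN = (p₁ − p₀) / p₁.
PN = (0.47312 − 0.075366) / 0.47312 = 0.39776 / 0.47312 ≈ 0.8407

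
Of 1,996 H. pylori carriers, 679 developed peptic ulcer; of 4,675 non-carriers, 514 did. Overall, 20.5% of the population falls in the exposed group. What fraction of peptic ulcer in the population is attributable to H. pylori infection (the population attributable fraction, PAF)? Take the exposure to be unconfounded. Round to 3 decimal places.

PAF ≈ 0.300

p₁ = P(outcome | exposed) = 679/1996 = 0.34018
p₀ = P(outcome | unexposed) = 514/4675 = 0.10995
Overall risk P(Y=1) = π·p₁ + (1−π)·p₀ = 0.205×0.34018 + 0.795×0.10995 = 0.15714.
Under exogeneity, PAF = [P(Y=1) − p₀] / P(Y=1).
PAF = (0.15714 − 0.10995) / 0.15714 ≈ 0.3003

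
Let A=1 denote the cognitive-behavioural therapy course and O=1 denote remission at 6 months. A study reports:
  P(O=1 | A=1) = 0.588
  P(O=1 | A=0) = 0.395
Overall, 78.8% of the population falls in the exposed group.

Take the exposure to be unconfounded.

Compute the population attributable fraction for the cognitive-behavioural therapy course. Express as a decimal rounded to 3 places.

Let p₁ = 0.588, p₀ = 0.395.
Overall risk P(Y=1) = π·p₁ + (1−π)·p₀ = 0.788×0.588 + 0.212×0.395 = 0.54708.
Under exogeneity, PAF = [P(Y=1) − p₀] / P(Y=1).
PAF = (0.54708 − 0.395) / 0.54708 ≈ 0.2780

PAF ≈ 0.278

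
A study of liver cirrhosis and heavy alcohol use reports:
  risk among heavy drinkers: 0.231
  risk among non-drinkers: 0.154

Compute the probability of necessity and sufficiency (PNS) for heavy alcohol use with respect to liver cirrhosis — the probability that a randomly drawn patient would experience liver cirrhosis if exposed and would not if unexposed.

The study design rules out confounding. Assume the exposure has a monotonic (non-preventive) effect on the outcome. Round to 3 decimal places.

PNS ≈ 0.077

Let p₁ = 0.231, p₀ = 0.154.
Under exogeneity and monotonicity, PNS = p₁ − p₀.
PNS = 0.231 − 0.154 = 0.077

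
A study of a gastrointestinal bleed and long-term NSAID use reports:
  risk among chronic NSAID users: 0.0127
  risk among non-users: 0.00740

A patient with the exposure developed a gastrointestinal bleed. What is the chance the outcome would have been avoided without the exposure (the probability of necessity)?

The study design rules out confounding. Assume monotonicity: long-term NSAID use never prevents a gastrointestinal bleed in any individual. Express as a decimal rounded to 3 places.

Let p₁ = 0.0127, p₀ = 0.0074.
Under exogeneity and monotonicity, PN = (p₁ − p₀) / p₁.
PN = (0.0127 − 0.0074) / 0.0127 = 0.0053 / 0.0127 ≈ 0.4173

PN ≈ 0.417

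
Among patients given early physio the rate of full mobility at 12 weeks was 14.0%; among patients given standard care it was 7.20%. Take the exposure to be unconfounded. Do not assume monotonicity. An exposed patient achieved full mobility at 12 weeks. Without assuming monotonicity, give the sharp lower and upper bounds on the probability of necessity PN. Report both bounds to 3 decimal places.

p₁ = 0.14, p₀ = 0.072.
Under exogeneity alone the bounds on PN are max{0,(p₁−p₀)/p₁} ≤ PN ≤ min{1,(1−p₀)/p₁}.
  lower = (p₁ − p₀)/p₁ = 0.068 / 0.14 ≈ 0.4857
  upper = min{1, (1 − p₀)/p₁} = 0.928 / 0.14 ≈ 6.6286 → capped at 1

0.486 ≤ PN ≤ 1.000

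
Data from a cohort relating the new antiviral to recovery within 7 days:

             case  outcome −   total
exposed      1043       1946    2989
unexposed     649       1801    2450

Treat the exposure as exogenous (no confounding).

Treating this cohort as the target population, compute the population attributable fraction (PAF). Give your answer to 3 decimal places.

PAF ≈ 0.148

p₁ = P(outcome | exposed) = 1043/2989 = 0.34895
p₀ = P(outcome | unexposed) = 649/2450 = 0.2649
Exposure prevalence π = 2989/5439 = 0.54955; overall risk P(Y=1) = 0.31109.
Under exogeneity, PAF = [P(Y=1) − p₀]/P(Y=1).
PAF = (0.31109 − 0.2649) / 0.31109 ≈ 0.1485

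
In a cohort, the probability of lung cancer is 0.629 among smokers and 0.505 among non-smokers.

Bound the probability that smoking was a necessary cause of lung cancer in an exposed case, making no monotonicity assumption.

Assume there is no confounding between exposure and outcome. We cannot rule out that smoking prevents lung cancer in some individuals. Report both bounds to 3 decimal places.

0.197 ≤ PN ≤ 0.787

Let p₁ = 0.629, p₀ = 0.505.
Under exogeneity alone the bounds on PN are max{0,(p₁−p₀)/p₁} ≤ PN ≤ min{1,(1−p₀)/p₁}.
  lower = (p₁ − p₀)/p₁ = 0.124 / 0.629 ≈ 0.1971
  upper = min{1, (1 − p₀)/p₁} = 0.495 / 0.629 ≈ 0.7870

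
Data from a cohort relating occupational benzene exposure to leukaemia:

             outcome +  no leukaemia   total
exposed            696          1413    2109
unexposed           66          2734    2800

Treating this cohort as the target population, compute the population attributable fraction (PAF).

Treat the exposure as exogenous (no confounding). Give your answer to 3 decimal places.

PAF ≈ 0.848

p₁ = P(outcome | exposed) = 696/2109 = 0.33001
p₀ = P(outcome | unexposed) = 66/2800 = 0.023571
Exposure prevalence π = 2109/4909 = 0.42962; overall risk P(Y=1) = 0.15523.
Under exogeneity, PAF = [P(Y=1) − p₀]/P(Y=1).
PAF = (0.15523 − 0.023571) / 0.15523 ≈ 0.8481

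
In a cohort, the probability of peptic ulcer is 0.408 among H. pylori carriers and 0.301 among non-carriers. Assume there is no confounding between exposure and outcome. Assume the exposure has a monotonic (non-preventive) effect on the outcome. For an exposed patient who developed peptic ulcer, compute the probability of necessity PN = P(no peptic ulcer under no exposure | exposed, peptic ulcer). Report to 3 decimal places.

Let p₁ = 0.408, p₀ = 0.301.
Under exogeneity and monotonicity, PN = (p₁ − p₀) / p₁.
PN = (0.408 − 0.301) / 0.408 = 0.107 / 0.408 ≈ 0.2623

PN ≈ 0.262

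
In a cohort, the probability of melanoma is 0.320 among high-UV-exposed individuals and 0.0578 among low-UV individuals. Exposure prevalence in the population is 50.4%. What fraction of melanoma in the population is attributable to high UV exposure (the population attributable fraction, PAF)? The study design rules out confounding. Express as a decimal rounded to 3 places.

PAF ≈ 0.696

Let p₁ = 0.32, p₀ = 0.0578.
Overall risk P(Y=1) = π·p₁ + (1−π)·p₀ = 0.504×0.32 + 0.496×0.0578 = 0.18995.
Under exogeneity, PAF = [P(Y=1) − p₀] / P(Y=1).
PAF = (0.18995 − 0.0578) / 0.18995 ≈ 0.6957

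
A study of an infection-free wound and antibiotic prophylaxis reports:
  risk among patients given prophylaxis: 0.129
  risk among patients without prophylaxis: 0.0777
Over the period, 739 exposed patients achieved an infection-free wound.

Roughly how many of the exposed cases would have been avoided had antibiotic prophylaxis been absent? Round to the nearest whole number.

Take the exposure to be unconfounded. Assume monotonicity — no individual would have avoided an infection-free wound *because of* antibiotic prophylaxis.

about 294 cases

Let p₁ = 0.129, p₀ = 0.0777.
PN = (p₁ − p₀)/p₁ = (0.129 − 0.0777) / 0.129 ≈ 0.39767.
Attributable cases ≈ PN × (exposed cases) = 0.39767 × 739 ≈ 293.88.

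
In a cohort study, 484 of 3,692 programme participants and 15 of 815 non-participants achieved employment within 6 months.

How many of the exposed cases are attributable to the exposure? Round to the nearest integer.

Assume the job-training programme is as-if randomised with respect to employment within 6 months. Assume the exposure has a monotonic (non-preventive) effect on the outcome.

about 416 cases

p₁ = P(outcome | exposed) = 484/3692 = 0.13109
p₀ = P(outcome | unexposed) = 15/815 = 0.018405
PN = (p₁ − p₀)/p₁ = (0.13109 − 0.018405) / 0.13109 ≈ 0.85961.
Attributable cases ≈ PN × (exposed cases) = 0.85961 × 484 ≈ 416.05.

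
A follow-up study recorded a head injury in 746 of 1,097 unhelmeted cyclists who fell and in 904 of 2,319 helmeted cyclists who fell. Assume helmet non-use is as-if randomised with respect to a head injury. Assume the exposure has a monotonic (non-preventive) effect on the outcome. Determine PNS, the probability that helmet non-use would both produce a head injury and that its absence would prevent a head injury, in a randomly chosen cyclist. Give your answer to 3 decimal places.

PNS ≈ 0.290

p₁ = P(outcome | exposed) = 746/1097 = 0.68004
p₀ = P(outcome | unexposed) = 904/2319 = 0.38982
Under exogeneity and monotonicity, PNS = p₁ − p₀.
PNS = 0.68004 − 0.38982 = 0.29021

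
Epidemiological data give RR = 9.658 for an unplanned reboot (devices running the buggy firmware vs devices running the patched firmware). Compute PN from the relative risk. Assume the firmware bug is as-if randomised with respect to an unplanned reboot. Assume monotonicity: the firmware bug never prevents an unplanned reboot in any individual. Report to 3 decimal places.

Under exogeneity and monotonicity, PN = (RR − 1) / RR = 1 − 1/RR.
PN = (9.658 − 1) / 9.658 = 8.658 / 9.658 ≈ 0.8965

PN ≈ 0.896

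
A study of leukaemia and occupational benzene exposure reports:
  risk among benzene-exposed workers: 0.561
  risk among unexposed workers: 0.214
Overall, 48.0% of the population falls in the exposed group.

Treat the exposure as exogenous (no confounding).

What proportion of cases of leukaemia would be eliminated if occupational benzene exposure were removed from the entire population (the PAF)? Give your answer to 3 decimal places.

PAF ≈ 0.438

Let p₁ = 0.561, p₀ = 0.214.
Overall risk P(Y=1) = π·p₁ + (1−π)·p₀ = 0.48×0.561 + 0.52×0.214 = 0.38056.
Under exogeneity, PAF = [P(Y=1) − p₀] / P(Y=1).
PAF = (0.38056 − 0.214) / 0.38056 ≈ 0.4377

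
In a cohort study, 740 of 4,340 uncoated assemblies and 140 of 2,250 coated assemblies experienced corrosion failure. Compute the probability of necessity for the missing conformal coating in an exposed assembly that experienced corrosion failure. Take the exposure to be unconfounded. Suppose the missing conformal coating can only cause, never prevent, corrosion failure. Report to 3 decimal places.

PN ≈ 0.635

p₁ = P(outcome | exposed) = 740/4340 = 0.17051
p₀ = P(outcome | unexposed) = 140/2250 = 0.062222
Under exogeneity and monotonicity, PN = (p₁ − p₀) / p₁.
PN = (0.17051 − 0.062222) / 0.17051 = 0.10828 / 0.17051 ≈ 0.6351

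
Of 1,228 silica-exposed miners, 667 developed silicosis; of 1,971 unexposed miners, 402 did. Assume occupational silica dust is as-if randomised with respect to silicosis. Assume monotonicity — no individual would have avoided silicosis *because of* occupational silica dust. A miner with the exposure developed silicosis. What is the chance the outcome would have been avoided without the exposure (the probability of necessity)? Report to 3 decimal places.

PN ≈ 0.624

p₁ = P(outcome | exposed) = 667/1228 = 0.54316
p₀ = P(outcome | unexposed) = 402/1971 = 0.20396
Under exogeneity and monotonicity, PN = (p₁ − p₀) / p₁.
PN = (0.54316 − 0.20396) / 0.54316 = 0.3392 / 0.54316 ≈ 0.6245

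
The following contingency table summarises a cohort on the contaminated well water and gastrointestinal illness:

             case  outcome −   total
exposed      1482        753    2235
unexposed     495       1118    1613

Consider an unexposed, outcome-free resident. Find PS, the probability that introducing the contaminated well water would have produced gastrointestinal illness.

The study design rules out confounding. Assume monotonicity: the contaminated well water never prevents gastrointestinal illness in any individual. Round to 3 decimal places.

PS ≈ 0.514

p₁ = P(outcome | exposed) = 1482/2235 = 0.66309
p₀ = P(outcome | unexposed) = 495/1613 = 0.30688
Under exogeneity and monotonicity, PS = (p₁ − p₀) / (1 − p₀).
PS = (0.66309 − 0.30688) / (1 − 0.30688) = 0.35621 / 0.69312 ≈ 0.5139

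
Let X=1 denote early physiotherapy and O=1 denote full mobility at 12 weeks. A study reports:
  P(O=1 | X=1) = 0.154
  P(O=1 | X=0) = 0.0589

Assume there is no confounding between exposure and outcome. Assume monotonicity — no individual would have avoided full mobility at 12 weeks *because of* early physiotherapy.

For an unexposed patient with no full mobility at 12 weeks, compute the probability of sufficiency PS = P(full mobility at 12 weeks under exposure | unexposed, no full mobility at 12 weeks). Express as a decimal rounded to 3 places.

PS ≈ 0.101

Let p₁ = 0.154, p₀ = 0.0589.
Under exogeneity and monotonicity, PS = (p₁ − p₀) / (1 − p₀).
PS = (0.154 − 0.0589) / (1 − 0.0589) = 0.0951 / 0.9411 ≈ 0.1011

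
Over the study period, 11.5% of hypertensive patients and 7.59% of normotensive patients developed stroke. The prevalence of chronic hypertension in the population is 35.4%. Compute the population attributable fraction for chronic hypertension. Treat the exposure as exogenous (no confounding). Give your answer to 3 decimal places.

PAF ≈ 0.154

p₁ = 0.115, p₀ = 0.0759.
Overall risk P(Y=1) = π·p₁ + (1−π)·p₀ = 0.354×0.115 + 0.646×0.0759 = 0.089741.
Under exogeneity, PAF = [P(Y=1) − p₀] / P(Y=1).
PAF = (0.089741 − 0.0759) / 0.089741 ≈ 0.1542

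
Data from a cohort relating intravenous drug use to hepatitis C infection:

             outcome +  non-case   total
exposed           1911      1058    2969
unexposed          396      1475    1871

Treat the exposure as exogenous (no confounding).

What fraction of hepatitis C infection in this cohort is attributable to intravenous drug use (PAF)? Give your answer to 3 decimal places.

PAF ≈ 0.556

p₁ = P(outcome | exposed) = 1911/2969 = 0.64365
p₀ = P(outcome | unexposed) = 396/1871 = 0.21165
Exposure prevalence π = 2969/4840 = 0.61343; overall risk P(Y=1) = 0.47665.
Under exogeneity, PAF = [P(Y=1) − p₀]/P(Y=1).
PAF = (0.47665 − 0.21165) / 0.47665 ≈ 0.5560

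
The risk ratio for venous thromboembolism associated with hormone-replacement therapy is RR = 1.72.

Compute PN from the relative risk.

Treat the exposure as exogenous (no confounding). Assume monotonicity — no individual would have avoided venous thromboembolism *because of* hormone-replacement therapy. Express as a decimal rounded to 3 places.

Under exogeneity and monotonicity, PN = (RR − 1) / RR = 1 − 1/RR.
PN = (1.72 − 1) / 1.72 = 0.72 / 1.72 ≈ 0.4186

PN ≈ 0.419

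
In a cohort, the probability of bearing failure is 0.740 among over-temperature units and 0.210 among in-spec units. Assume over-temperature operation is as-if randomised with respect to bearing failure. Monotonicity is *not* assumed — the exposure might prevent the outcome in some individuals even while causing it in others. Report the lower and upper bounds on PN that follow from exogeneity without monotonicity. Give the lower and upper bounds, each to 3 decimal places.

Let p₁ = 0.74, p₀ = 0.21.
Under exogeneity alone the bounds on PN are max{0,(p₁−p₀)/p₁} ≤ PN ≤ min{1,(1−p₀)/p₁}.
  lower = (p₁ − p₀)/p₁ = 0.53 / 0.74 ≈ 0.7162
  upper = min{1, (1 − p₀)/p₁} = 0.79 / 0.74 ≈ 1.0676 → capped at 1

0.716 ≤ PN ≤ 1.000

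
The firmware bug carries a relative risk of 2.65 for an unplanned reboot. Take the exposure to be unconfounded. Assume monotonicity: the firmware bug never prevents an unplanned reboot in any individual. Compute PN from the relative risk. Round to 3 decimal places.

Under exogeneity and monotonicity, PN = (RR − 1) / RR = 1 − 1/RR.
PN = (2.65 − 1) / 2.65 = 1.65 / 2.65 ≈ 0.6226

PN ≈ 0.623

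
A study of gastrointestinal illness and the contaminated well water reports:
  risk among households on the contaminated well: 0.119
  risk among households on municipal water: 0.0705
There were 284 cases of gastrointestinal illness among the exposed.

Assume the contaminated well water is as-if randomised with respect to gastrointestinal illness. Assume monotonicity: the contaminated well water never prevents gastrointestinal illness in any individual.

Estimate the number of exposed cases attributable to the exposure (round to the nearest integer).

about 116 cases

Let p₁ = 0.119, p₀ = 0.0705.
PN = (p₁ − p₀)/p₁ = (0.119 − 0.0705) / 0.119 ≈ 0.40756.
Attributable cases ≈ PN × (exposed cases) = 0.40756 × 284 ≈ 115.75.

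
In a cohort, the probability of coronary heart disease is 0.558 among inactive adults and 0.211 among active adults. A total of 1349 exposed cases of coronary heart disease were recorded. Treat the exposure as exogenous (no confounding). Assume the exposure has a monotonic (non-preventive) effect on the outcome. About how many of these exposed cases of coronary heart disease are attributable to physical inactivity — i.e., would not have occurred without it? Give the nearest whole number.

about 839 cases

Let p₁ = 0.558, p₀ = 0.211.
PN = (p₁ − p₀)/p₁ = (0.558 − 0.211) / 0.558 ≈ 0.62186.
Attributable cases ≈ PN × (exposed cases) = 0.62186 × 1349 ≈ 838.89.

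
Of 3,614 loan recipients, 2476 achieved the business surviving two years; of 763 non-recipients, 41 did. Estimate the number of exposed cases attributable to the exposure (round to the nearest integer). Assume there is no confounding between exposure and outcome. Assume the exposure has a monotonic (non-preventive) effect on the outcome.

about 2282 cases

p₁ = P(outcome | exposed) = 2476/3614 = 0.68511
p₀ = P(outcome | unexposed) = 41/763 = 0.053735
PN = (p₁ − p₀)/p₁ = (0.68511 − 0.053735) / 0.68511 ≈ 0.92157.
Attributable cases ≈ PN × (exposed cases) = 0.92157 × 2476 ≈ 2281.80.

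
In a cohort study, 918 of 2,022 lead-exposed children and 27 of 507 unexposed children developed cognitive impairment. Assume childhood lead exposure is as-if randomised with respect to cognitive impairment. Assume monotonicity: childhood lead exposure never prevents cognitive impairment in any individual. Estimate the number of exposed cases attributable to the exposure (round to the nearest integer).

p₁ = P(outcome | exposed) = 918/2022 = 0.45401
p₀ = P(outcome | unexposed) = 27/507 = 0.053254
PN = (p₁ − p₀)/p₁ = (0.45401 − 0.053254) / 0.45401 ≈ 0.88270.
Attributable cases ≈ PN × (exposed cases) = 0.88270 × 918 ≈ 810.32.

about 810 cases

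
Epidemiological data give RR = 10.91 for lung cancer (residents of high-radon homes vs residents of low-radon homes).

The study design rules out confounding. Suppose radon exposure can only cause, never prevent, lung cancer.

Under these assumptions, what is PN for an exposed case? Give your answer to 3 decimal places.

Under exogeneity and monotonicity, PN = (RR − 1) / RR = 1 − 1/RR.
PN = (10.91 − 1) / 10.91 = 9.91 / 10.91 ≈ 0.9083

PN ≈ 0.908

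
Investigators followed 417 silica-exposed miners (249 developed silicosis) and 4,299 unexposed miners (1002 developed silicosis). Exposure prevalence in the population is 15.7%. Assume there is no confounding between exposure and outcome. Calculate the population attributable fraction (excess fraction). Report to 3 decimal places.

PAF ≈ 0.197

p₁ = P(outcome | exposed) = 249/417 = 0.59712
p₀ = P(outcome | unexposed) = 1002/4299 = 0.23308
Overall risk P(Y=1) = π·p₁ + (1−π)·p₀ = 0.157×0.59712 + 0.843×0.23308 = 0.29023.
Under exogeneity, PAF = [P(Y=1) − p₀] / P(Y=1).
PAF = (0.29023 − 0.23308) / 0.29023 ≈ 0.1969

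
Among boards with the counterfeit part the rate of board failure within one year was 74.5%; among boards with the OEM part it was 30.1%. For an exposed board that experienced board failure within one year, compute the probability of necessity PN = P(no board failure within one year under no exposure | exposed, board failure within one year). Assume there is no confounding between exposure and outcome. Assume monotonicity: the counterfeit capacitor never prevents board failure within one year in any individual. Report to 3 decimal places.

PN ≈ 0.596

p₁ = 0.745, p₀ = 0.301.
Under exogeneity and monotonicity, PN = (p₁ − p₀) / p₁.
PN = (0.745 − 0.301) / 0.745 = 0.444 / 0.745 ≈ 0.5960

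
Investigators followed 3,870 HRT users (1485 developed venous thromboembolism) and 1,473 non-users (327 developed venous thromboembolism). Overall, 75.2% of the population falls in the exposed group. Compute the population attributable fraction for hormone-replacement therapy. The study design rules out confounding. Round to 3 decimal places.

PAF ≈ 0.354

p₁ = P(outcome | exposed) = 1485/3870 = 0.38372
p₀ = P(outcome | unexposed) = 327/1473 = 0.222
Overall risk P(Y=1) = π·p₁ + (1−π)·p₀ = 0.752×0.38372 + 0.248×0.222 = 0.34361.
Under exogeneity, PAF = [P(Y=1) − p₀] / P(Y=1).
PAF = (0.34361 − 0.222) / 0.34361 ≈ 0.3539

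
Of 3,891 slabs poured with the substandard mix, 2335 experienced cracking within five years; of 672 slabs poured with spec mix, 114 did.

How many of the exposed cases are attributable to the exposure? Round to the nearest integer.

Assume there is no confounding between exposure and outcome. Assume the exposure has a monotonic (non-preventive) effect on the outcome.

p₁ = P(outcome | exposed) = 2335/3891 = 0.6001
p₀ = P(outcome | unexposed) = 114/672 = 0.16964
PN = (p₁ − p₀)/p₁ = (0.6001 − 0.16964) / 0.6001 ≈ 0.71731.
Attributable cases ≈ PN × (exposed cases) = 0.71731 × 2335 ≈ 1674.92.

about 1675 cases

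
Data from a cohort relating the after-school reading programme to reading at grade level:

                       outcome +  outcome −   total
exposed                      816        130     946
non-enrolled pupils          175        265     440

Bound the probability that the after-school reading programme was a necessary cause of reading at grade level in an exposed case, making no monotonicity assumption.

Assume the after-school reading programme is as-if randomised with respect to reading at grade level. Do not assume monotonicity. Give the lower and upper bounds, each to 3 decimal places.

p₁ = P(outcome | exposed) = 816/946 = 0.86258
p₀ = P(outcome | unexposed) = 175/440 = 0.39773
Under exogeneity alone the bounds on PN are max{0,(p₁−p₀)/p₁} ≤ PN ≤ min{1,(1−p₀)/p₁}.
  lower = (p₁ − p₀)/p₁ = 0.46485 / 0.86258 ≈ 0.5389
  upper = min{1, (1 − p₀)/p₁} = 0.60227 / 0.86258 ≈ 0.6982

0.539 ≤ PN ≤ 0.698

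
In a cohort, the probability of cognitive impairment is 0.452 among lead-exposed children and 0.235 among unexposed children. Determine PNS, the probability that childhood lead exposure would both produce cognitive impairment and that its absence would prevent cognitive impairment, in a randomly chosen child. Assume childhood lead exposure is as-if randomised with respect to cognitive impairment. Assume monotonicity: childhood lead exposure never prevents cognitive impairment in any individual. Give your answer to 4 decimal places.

PNS ≈ 0.2170

Let p₁ = 0.452, p₀ = 0.235.
Under exogeneity and monotonicity, PNS = p₁ − p₀.
PNS = 0.452 − 0.235 = 0.217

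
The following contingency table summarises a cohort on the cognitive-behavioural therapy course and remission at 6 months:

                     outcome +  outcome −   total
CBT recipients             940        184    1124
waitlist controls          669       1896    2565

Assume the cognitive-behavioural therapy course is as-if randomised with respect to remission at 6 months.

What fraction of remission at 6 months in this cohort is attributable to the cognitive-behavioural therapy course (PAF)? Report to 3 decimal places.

PAF ≈ 0.402

p₁ = P(outcome | exposed) = 940/1124 = 0.8363
p₀ = P(outcome | unexposed) = 669/2565 = 0.26082
Exposure prevalence π = 1124/3689 = 0.30469; overall risk P(Y=1) = 0.43616.
Under exogeneity, PAF = [P(Y=1) − p₀]/P(Y=1).
PAF = (0.43616 − 0.26082) / 0.43616 ≈ 0.4020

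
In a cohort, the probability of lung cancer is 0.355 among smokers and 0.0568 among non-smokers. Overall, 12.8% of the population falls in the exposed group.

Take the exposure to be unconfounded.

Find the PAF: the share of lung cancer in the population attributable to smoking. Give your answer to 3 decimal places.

PAF ≈ 0.402

Let p₁ = 0.355, p₀ = 0.0568.
Overall risk P(Y=1) = π·p₁ + (1−π)·p₀ = 0.128×0.355 + 0.872×0.0568 = 0.09497.
Under exogeneity, PAF = [P(Y=1) − p₀] / P(Y=1).
PAF = (0.09497 − 0.0568) / 0.09497 ≈ 0.4019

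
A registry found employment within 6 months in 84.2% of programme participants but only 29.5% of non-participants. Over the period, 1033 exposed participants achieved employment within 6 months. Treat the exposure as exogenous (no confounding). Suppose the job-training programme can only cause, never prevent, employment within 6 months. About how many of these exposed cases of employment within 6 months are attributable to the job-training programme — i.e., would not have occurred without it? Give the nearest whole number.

p₁ = 0.842, p₀ = 0.295.
PN = (p₁ − p₀)/p₁ = (0.842 − 0.295) / 0.842 ≈ 0.64964.
Attributable cases ≈ PN × (exposed cases) = 0.64964 × 1033 ≈ 671.08.

about 671 cases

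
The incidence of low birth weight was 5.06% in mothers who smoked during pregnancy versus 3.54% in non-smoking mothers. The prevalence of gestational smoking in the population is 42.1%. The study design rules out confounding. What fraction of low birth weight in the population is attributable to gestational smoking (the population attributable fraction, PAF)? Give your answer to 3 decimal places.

PAF ≈ 0.153

p₁ = 0.0506, p₀ = 0.0354.
Overall risk P(Y=1) = π·p₁ + (1−π)·p₀ = 0.421×0.0506 + 0.579×0.0354 = 0.041799.
Under exogeneity, PAF = [P(Y=1) − p₀] / P(Y=1).
PAF = (0.041799 − 0.0354) / 0.041799 ≈ 0.1531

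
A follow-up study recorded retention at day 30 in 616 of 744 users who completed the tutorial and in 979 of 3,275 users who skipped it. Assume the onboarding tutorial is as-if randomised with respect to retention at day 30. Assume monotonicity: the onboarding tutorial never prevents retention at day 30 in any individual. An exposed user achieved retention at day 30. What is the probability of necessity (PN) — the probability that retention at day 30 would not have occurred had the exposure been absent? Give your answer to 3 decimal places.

PN ≈ 0.639

p₁ = P(outcome | exposed) = 616/744 = 0.82796
p₀ = P(outcome | unexposed) = 979/3275 = 0.29893
Under exogeneity and monotonicity, PN = (p₁ − p₀) / p₁.
PN = (0.82796 − 0.29893) / 0.82796 = 0.52903 / 0.82796 ≈ 0.6390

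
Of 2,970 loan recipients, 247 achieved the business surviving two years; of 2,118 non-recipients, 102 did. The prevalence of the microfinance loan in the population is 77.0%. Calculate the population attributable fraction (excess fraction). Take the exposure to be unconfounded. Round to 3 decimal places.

p₁ = P(outcome | exposed) = 247/2970 = 0.083165
p₀ = P(outcome | unexposed) = 102/2118 = 0.048159
Overall risk P(Y=1) = π·p₁ + (1−π)·p₀ = 0.77×0.083165 + 0.23×0.048159 = 0.075114.
Under exogeneity, PAF = [P(Y=1) − p₀] / P(Y=1).
PAF = (0.075114 − 0.048159) / 0.075114 ≈ 0.3589

PAF ≈ 0.359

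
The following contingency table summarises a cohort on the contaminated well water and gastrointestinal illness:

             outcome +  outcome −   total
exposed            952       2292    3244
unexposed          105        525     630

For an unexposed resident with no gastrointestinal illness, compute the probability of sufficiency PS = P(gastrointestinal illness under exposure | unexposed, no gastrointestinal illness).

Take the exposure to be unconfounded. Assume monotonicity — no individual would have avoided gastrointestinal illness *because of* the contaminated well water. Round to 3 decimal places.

p₁ = P(outcome | exposed) = 952/3244 = 0.29346
p₀ = P(outcome | unexposed) = 105/630 = 0.16667
Under exogeneity and monotonicity, PS = (p₁ − p₀) / (1 − p₀).
PS = (0.29346 − 0.16667) / (1 − 0.16667) = 0.1268 / 0.83333 ≈ 0.1522

PS ≈ 0.152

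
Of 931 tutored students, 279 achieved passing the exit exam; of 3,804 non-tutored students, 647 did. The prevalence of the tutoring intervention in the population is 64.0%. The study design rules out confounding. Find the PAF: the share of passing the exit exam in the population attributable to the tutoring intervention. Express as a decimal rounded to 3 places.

PAF ≈ 0.328

p₁ = P(outcome | exposed) = 279/931 = 0.29968
p₀ = P(outcome | unexposed) = 647/3804 = 0.17008
Overall risk P(Y=1) = π·p₁ + (1−π)·p₀ = 0.64×0.29968 + 0.36×0.17008 = 0.25302.
Under exogeneity, PAF = [P(Y=1) − p₀] / P(Y=1).
PAF = (0.25302 − 0.17008) / 0.25302 ≈ 0.3278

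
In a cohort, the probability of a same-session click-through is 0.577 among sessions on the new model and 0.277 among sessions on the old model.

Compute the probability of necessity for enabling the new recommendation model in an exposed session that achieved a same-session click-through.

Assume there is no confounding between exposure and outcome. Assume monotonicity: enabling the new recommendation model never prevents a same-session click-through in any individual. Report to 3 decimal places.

Let p₁ = 0.577, p₀ = 0.277.
Under exogeneity and monotonicity, PN = (p₁ − p₀) / p₁.
PN = (0.577 − 0.277) / 0.577 = 0.3 / 0.577 ≈ 0.5199

PN ≈ 0.520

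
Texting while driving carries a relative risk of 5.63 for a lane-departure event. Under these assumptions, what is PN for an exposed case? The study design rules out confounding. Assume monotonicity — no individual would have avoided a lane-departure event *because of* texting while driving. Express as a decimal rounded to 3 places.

PN ≈ 0.822

Under exogeneity and monotonicity, PN = (RR − 1) / RR = 1 − 1/RR.
PN = (5.63 − 1) / 5.63 = 4.63 / 5.63 ≈ 0.8224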